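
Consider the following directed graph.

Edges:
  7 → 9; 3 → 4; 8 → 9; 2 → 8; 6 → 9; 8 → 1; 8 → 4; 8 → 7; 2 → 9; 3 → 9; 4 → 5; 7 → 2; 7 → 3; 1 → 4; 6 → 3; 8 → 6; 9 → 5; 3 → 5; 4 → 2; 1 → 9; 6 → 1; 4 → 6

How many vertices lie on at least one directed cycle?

7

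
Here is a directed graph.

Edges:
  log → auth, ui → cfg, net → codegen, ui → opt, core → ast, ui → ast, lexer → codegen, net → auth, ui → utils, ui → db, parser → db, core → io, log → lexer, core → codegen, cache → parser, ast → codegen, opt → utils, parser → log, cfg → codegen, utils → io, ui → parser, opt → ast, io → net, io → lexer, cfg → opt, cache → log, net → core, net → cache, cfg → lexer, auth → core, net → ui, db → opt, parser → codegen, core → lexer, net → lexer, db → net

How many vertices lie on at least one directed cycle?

12

A vertex is on a directed cycle iff it belongs to a strongly connected component of size ≥ 2 (or has a self-loop).
The vertices on cycles are {db, io, ui, cfg, log, net, opt, auth, core, cache, utils, parser} — 12 in total.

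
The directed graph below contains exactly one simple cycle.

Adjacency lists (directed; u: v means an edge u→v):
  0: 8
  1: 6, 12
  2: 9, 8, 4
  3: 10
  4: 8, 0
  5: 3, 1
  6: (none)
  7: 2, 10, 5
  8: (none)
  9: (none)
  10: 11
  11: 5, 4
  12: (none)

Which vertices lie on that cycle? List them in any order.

3, 5, 10, 11

DFS with gray/black marking from 5:
5 gray
  3 gray
    10 gray
      11 gray
        11→5: 5 is gray → back edge
Back edge closes the cycle 5 → 3 → 10 → 11 → 5; its vertices are {3, 5, 10, 11}.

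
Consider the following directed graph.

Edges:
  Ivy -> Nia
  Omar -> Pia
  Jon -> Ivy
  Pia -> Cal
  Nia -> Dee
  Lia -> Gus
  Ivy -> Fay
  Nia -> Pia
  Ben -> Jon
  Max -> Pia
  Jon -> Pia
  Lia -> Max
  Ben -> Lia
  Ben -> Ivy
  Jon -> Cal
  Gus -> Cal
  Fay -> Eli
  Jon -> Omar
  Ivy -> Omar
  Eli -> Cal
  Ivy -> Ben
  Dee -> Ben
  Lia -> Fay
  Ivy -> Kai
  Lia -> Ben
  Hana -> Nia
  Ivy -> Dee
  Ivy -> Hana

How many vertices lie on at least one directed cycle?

7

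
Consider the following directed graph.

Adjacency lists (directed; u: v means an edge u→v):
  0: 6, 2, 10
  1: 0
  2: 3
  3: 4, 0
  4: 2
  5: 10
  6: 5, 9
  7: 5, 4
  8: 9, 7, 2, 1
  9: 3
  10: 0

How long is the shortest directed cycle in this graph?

2

For each vertex v, BFS finds the shortest path from v back to v.
The shortest such closed walk is 0 → 10 → 0, length 2.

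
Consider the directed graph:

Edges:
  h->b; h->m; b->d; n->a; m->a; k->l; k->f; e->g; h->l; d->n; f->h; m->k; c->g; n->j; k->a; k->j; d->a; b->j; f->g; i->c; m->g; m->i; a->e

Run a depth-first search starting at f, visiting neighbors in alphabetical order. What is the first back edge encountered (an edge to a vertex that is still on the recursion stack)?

k→f

DFS from f (visiting neighbors in alphabetical order); mark gray on enter, black on exit:
f gray
  g gray
  g black
  h gray
    b gray
      d gray
        a gray
          e gray
            e→g: g black — skip
          e black
        a black
        n gray
          n→a: a black — skip
          j gray
          j black
        n black
      d black
      b→j: j black — skip
    b black
    l gray
    l black
    m gray
      m→a: a black — skip
      m→g: g black — skip
      i gray
        c gray
          c→g: g black — skip
        c black
      i black
      k gray
        k→a: a black — skip
        k→f: f is gray → back edge
First back edge: k → f.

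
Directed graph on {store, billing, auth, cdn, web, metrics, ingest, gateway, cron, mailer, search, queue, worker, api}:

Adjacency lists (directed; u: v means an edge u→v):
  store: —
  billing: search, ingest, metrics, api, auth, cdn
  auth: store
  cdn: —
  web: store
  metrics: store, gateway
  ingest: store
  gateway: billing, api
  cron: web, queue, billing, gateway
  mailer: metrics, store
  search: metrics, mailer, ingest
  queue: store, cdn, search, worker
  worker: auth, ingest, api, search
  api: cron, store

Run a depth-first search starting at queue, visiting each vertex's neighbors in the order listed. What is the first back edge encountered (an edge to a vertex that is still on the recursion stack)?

DFS from queue (visiting each vertex's neighbors in the order listed); mark gray on enter, black on exit:
queue gray
  store gray
  store black
  cdn gray
  cdn black
  search gray
    metrics gray
      metrics→store: store black — skip
      gateway gray
        billing gray
          billing→search: search is gray → back edge
First back edge: billing → search.

billing→search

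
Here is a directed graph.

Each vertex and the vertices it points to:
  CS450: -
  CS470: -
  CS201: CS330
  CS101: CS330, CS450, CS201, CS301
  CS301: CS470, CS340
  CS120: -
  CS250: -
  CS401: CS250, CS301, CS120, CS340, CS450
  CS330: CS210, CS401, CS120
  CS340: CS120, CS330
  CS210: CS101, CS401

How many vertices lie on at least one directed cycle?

7

A vertex is on a directed cycle iff it belongs to a strongly connected component of size ≥ 2 (or has a self-loop).
The vertices on cycles are {CS101, CS201, CS210, CS301, CS330, CS340, CS401} — 7 in total.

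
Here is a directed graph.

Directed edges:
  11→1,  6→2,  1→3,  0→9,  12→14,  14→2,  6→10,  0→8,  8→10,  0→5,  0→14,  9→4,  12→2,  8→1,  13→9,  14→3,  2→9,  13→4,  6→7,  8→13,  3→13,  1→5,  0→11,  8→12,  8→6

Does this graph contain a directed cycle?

No

DFS with white/gray/black marking, starting from 2:
2 gray
  9 gray
    4 gray
    4 black
  9 black
2 black
0 gray
  8 gray
    6 gray
      6→2: 2 black — skip
      10 gray
      10 black
      7 gray
      7 black
    6 black
    1 gray
      3 gray
        13 gray
          13→4: 4 black — skip
          13→9: 9 black — skip
        13 black
      3 black
      5 gray
      5 black
    1 black
    8→10: 10 black — skip
    12 gray
      14 gray
        14→2: 2 black — skip
        14→3: 3 black — skip
      14 black
      12→2: 2 black — skip
    12 black
    8→13: 13 black — skip
  8 black
  11 gray
    11→1: 1 black — skip
  11 black
  0→14: 14 black — skip
  0→9: 9 black — skip
  0→5: 5 black — skip
0 black
Every edge goes to a white or black vertex — no back edge, so the graph is acyclic.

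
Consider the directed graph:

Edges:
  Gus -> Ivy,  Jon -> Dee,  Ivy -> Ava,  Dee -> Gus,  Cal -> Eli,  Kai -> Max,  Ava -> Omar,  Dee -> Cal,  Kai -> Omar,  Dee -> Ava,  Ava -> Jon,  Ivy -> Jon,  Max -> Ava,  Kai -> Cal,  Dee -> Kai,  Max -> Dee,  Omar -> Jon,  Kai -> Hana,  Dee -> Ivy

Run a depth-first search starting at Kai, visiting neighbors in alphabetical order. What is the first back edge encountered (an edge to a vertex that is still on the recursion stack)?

Dee->Ava

DFS from Kai (visiting neighbors in alphabetical order); mark gray on enter, black on exit:
Kai gray
  Cal gray
    Eli gray
    Eli black
  Cal black
  Hana gray
  Hana black
  Max gray
    Ava gray
      Jon gray
        Dee gray
          Dee→Ava: Ava is gray → back edge
First back edge: Dee → Ava.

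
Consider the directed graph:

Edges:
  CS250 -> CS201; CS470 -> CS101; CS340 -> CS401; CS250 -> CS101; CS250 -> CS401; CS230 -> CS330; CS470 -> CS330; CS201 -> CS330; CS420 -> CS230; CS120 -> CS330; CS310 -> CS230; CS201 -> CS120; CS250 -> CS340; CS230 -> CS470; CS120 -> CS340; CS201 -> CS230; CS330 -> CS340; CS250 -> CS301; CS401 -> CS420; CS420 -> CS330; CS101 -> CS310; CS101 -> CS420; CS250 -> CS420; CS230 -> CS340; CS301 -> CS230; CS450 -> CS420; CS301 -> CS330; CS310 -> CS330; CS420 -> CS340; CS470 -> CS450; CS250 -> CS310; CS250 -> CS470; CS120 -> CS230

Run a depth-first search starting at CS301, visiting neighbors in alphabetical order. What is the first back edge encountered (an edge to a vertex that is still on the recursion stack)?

CS420->CS230

DFS from CS301 (visiting neighbors in alphabetical order); mark gray on enter, black on exit:
CS301 gray
  CS230 gray
    CS330 gray
      CS340 gray
        CS401 gray
          CS420 gray
            CS420→CS230: CS230 is gray → back edge
First back edge: CS420 → CS230.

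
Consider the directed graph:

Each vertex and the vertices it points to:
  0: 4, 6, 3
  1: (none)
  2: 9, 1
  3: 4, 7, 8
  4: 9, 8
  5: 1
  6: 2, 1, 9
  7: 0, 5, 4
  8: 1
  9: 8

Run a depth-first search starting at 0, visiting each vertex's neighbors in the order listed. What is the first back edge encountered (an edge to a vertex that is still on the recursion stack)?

7->0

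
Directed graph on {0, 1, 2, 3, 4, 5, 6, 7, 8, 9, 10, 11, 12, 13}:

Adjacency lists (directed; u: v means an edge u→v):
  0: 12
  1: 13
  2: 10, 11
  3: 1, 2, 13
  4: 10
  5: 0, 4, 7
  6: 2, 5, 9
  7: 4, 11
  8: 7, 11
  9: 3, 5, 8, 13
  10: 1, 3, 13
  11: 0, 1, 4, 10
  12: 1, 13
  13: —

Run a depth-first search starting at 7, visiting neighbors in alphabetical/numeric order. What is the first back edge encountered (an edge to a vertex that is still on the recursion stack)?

2->10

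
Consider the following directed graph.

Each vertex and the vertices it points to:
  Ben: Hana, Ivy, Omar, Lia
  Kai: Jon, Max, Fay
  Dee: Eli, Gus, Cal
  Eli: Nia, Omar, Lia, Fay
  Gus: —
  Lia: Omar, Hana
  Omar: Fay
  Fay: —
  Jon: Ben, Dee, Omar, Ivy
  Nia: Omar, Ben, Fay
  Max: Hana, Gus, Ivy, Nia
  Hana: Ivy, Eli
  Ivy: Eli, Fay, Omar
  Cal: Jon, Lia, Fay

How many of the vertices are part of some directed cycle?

9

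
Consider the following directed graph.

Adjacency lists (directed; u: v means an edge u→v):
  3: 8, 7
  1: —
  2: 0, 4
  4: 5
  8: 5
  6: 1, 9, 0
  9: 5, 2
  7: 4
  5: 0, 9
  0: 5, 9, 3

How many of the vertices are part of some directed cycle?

8

A vertex is on a directed cycle iff it belongs to a strongly connected component of size ≥ 2 (or has a self-loop).
The vertices on cycles are {0, 2, 3, 4, 5, 7, 8, 9} — 8 in total.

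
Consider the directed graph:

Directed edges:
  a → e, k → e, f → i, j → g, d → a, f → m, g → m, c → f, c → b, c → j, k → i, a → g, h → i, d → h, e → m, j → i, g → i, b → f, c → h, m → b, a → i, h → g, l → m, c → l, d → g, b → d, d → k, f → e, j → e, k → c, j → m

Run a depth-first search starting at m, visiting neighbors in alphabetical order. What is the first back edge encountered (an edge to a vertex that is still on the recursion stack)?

DFS from m (visiting neighbors in alphabetical order); mark gray on enter, black on exit:
m gray
  b gray
    d gray
      a gray
        e gray
          e→m: m is gray → back edge
First back edge: e → m.

e→m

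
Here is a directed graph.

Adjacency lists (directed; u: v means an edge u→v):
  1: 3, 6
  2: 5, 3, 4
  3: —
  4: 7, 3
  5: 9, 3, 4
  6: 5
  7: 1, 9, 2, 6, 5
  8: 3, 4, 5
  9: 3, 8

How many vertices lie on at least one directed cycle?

8

A vertex is on a directed cycle iff it belongs to a strongly connected component of size ≥ 2 (or has a self-loop).
The vertices on cycles are {1, 2, 4, 5, 6, 7, 8, 9} — 8 in total.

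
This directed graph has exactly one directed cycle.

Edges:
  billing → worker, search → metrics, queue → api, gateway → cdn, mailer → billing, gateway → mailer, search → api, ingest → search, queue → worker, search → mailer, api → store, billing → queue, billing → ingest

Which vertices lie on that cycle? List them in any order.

ingest, mailer, search, billing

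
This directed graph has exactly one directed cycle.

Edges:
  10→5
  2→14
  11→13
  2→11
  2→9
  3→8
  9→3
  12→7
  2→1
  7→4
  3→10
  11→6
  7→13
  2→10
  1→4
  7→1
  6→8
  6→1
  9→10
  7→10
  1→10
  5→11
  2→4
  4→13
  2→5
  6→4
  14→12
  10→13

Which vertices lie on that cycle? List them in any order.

1, 5, 6, 10, 11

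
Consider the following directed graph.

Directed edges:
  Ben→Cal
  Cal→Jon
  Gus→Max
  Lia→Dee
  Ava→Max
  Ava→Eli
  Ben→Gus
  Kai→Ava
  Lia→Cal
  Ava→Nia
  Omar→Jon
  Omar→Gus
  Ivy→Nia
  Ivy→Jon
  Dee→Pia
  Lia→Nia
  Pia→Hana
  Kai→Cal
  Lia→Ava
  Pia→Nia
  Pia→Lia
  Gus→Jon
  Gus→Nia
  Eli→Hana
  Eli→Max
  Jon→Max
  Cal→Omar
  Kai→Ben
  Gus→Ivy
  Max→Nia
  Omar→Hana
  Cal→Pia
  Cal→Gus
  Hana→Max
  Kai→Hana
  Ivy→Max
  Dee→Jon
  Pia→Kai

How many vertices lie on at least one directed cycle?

6

A vertex is on a directed cycle iff it belongs to a strongly connected component of size ≥ 2 (or has a self-loop).
The vertices on cycles are {Ben, Cal, Dee, Kai, Lia, Pia} — 6 in total.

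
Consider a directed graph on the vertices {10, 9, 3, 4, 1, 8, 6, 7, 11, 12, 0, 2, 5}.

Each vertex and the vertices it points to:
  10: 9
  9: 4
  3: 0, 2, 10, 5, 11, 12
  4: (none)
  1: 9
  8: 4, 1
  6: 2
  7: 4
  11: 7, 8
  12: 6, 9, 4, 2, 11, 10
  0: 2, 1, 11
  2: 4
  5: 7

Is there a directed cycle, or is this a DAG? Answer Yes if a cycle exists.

No

DFS with white/gray/black marking, starting from 7:
7 gray
  4 gray
  4 black
7 black
10 gray
  9 gray
    9→4: 4 black — skip
  9 black
10 black
3 gray
  0 gray
    2 gray
      2→4: 4 black — skip
    2 black
    1 gray
      1→9: 9 black — skip
    1 black
    11 gray
      11→7: 7 black — skip
      8 gray
        8→4: 4 black — skip
        8→1: 1 black — skip
      8 black
    11 black
  0 black
  3→2: 2 black — skip
  3→10: 10 black — skip
  5 gray
    5→7: 7 black — skip
  5 black
  3→11: 11 black — skip
  12 gray
    6 gray
      6→2: 2 black — skip
    6 black
    12→9: 9 black — skip
    12→4: 4 black — skip
    12→2: 2 black — skip
    12→11: 11 black — skip
    12→10: 10 black — skip
  12 black
3 black
Every edge goes to a white or black vertex — no back edge, so the graph is acyclic.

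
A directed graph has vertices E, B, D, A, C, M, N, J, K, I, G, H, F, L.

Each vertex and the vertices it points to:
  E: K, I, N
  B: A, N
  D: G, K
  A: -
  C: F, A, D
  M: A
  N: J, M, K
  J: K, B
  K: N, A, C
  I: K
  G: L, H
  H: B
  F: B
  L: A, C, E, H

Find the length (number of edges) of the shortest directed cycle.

For each vertex v, BFS finds the shortest path from v back to v.
The shortest such closed walk is N → K → N, length 2.

2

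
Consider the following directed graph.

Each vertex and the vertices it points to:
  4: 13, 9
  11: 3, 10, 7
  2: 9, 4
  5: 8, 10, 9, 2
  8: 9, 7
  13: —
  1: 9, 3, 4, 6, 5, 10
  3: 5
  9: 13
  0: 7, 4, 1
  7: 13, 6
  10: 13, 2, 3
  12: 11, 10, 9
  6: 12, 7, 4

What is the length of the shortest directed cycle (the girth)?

For each vertex v, BFS finds the shortest path from v back to v.
The shortest such closed walk is 6 → 7 → 6, length 2.

2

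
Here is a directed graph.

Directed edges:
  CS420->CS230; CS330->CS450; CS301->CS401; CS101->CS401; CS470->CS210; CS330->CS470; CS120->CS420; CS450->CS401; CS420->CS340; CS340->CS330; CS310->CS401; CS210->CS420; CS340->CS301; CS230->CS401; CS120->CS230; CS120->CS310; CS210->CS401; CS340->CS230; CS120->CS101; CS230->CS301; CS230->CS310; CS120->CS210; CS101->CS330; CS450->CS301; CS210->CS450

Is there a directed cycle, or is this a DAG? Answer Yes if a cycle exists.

DFS with white/gray/black marking, starting from CS470:
CS470 gray
  CS210 gray
    CS401 gray
    CS401 black
    CS420 gray
      CS230 gray
        CS230→CS401: CS401 black — skip
        CS301 gray
          CS301→CS401: CS401 black — skip
        CS301 black
        CS310 gray
          CS310→CS401: CS401 black — skip
        CS310 black
      CS230 black
      CS340 gray
        CS330 gray
          CS330→CS470: CS470 is gray → back edge
Back edge found, so a cycle exists: CS470 → CS210 → CS420 → CS340 → CS330 → CS470.

Yes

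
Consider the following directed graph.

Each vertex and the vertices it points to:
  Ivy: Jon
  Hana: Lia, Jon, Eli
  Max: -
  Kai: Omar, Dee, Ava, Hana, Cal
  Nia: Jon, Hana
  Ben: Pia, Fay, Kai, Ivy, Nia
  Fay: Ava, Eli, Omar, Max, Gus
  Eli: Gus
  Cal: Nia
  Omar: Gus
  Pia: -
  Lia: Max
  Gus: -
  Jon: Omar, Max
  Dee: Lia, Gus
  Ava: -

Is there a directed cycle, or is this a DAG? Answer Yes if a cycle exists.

No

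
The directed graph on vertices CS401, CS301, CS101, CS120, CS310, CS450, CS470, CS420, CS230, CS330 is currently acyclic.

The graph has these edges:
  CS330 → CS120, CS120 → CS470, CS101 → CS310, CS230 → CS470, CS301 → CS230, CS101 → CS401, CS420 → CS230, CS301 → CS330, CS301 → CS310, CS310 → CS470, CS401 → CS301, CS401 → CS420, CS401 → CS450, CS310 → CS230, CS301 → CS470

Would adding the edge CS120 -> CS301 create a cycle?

Yes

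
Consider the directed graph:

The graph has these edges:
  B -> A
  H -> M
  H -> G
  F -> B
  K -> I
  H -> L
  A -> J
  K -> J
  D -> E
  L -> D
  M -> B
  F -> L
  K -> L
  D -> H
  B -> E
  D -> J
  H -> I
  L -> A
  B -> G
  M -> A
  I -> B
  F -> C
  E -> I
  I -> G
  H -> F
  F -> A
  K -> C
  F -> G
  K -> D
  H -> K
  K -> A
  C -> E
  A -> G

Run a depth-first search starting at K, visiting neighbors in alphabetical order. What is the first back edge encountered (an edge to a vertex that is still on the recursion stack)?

B→E

DFS from K (visiting neighbors in alphabetical order); mark gray on enter, black on exit:
K gray
  A gray
    G gray
    G black
    J gray
    J black
  A black
  C gray
    E gray
      I gray
        B gray
          B→A: A black — skip
          B→E: E is gray → back edge
First back edge: B → E.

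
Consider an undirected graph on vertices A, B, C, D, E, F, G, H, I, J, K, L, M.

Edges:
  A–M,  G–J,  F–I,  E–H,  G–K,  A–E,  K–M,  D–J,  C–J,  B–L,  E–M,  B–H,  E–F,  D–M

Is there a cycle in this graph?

Yes

DFS, tracking each vertex's parent; an edge to a visited non-parent vertex closes a cycle.
Start from A:
visit A (parent –)
  visit E (parent A)
    E–A: parent, skip
    visit F (parent E)
      visit I (parent F)
        I–F: parent, skip
      F–E: parent, skip
    visit M (parent E)
      visit D (parent M)
        D–M: parent, skip
        visit J (parent D)
          J–D: parent, skip
          visit C (parent J)
            C–J: parent, skip
          visit G (parent J)
            G–J: parent, skip
            visit K (parent G)
              K–M: M visited and ≠ parent → cycle
Cycle: M – D – J – G – K – M.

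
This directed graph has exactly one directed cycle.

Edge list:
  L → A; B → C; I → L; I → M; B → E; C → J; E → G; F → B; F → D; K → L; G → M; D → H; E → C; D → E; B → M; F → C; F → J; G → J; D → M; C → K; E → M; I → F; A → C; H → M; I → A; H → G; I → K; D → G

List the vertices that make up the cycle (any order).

DFS with gray/black marking from K:
K gray
  L gray
    A gray
      C gray
        J gray
        J black
        C→K: K is gray → back edge
Back edge closes the cycle K → L → A → C → K; its vertices are {A, C, K, L}.

A, C, K, L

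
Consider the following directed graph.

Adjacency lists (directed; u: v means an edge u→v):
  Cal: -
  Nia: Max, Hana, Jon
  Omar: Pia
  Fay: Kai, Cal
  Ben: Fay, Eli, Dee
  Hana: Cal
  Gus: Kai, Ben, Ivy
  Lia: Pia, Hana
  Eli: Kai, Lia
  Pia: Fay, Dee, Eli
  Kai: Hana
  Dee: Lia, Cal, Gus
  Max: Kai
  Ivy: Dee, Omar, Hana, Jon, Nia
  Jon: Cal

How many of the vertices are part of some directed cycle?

A vertex is on a directed cycle iff it belongs to a strongly connected component of size ≥ 2 (or has a self-loop).
The vertices on cycles are {Ben, Dee, Eli, Gus, Ivy, Lia, Pia, Omar} — 8 in total.

8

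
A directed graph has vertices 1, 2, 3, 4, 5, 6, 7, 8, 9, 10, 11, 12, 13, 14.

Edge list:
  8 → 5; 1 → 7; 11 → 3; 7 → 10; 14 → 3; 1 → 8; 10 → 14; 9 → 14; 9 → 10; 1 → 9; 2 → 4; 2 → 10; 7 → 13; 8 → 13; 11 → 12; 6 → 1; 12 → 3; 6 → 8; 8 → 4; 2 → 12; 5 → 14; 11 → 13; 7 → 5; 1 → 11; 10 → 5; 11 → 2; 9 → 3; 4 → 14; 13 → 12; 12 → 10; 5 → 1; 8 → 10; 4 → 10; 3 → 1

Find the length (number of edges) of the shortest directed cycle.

For each vertex v, BFS finds the shortest path from v back to v.
The shortest such closed walk is 1 → 8 → 5 → 1, length 3.

3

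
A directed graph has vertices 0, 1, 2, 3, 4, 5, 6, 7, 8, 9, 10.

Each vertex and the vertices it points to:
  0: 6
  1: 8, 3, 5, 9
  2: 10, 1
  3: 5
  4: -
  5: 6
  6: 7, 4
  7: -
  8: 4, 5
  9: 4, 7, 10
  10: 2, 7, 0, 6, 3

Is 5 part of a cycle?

5 lies on a cycle iff there is a path from 5 back to itself.
Exploring from 5, it never reaches itself; equivalently, its strongly connected component is a singleton.

No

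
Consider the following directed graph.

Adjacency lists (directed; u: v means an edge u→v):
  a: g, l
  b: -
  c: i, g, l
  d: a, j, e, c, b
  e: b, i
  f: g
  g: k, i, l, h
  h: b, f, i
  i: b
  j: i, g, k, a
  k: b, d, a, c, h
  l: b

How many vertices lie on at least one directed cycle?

A vertex is on a directed cycle iff it belongs to a strongly connected component of size ≥ 2 (or has a self-loop).
The vertices on cycles are {a, c, d, f, g, h, j, k} — 8 in total.

8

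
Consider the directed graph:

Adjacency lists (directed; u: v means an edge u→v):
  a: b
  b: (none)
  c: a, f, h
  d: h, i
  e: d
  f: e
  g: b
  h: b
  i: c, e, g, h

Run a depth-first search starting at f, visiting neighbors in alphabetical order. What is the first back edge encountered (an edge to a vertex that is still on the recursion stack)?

c->f

DFS from f (visiting neighbors in alphabetical order); mark gray on enter, black on exit:
f gray
  e gray
    d gray
      h gray
        b gray
        b black
      h black
      i gray
        c gray
          a gray
            a→b: b black — skip
          a black
          c→f: f is gray → back edge
First back edge: c → f.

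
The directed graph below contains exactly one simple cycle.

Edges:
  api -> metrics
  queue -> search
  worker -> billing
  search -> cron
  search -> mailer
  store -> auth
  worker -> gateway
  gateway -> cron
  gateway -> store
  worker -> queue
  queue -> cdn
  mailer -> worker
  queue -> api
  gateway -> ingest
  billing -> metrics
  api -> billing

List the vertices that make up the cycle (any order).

DFS with gray/black marking from worker:
worker gray
  gateway gray
    store gray
      auth gray
      auth black
    store black
    ingest gray
    ingest black
    cron gray
    cron black
  gateway black
  billing gray
    metrics gray
    metrics black
  billing black
  queue gray
    cdn gray
    cdn black
    api gray
      api→metrics: metrics black — skip
      api→billing: billing black — skip
    api black
    search gray
      search→cron: cron black — skip
      mailer gray
        mailer→worker: worker is gray → back edge
Back edge closes the cycle worker → queue → search → mailer → worker; its vertices are {queue, mailer, search, worker}.

queue, mailer, search, worker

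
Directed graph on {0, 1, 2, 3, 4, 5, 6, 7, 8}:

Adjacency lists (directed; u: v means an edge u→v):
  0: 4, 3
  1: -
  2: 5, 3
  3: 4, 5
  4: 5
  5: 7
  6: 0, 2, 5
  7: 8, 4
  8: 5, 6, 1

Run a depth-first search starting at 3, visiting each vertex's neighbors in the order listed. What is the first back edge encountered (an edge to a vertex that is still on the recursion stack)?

DFS from 3 (visiting each vertex's neighbors in the order listed); mark gray on enter, black on exit:
3 gray
  4 gray
    5 gray
      7 gray
        8 gray
          8→5: 5 is gray → back edge
First back edge: 8 → 5.

8->5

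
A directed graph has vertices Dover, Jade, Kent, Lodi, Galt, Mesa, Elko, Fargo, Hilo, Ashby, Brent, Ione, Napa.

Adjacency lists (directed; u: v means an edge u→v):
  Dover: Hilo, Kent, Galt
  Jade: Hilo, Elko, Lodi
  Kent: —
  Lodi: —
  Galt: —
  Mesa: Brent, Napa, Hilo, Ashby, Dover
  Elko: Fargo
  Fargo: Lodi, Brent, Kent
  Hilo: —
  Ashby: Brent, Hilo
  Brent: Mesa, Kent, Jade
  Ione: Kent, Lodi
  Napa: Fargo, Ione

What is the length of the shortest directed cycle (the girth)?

For each vertex v, BFS finds the shortest path from v back to v.
The shortest such closed walk is Mesa → Brent → Mesa, length 2.

2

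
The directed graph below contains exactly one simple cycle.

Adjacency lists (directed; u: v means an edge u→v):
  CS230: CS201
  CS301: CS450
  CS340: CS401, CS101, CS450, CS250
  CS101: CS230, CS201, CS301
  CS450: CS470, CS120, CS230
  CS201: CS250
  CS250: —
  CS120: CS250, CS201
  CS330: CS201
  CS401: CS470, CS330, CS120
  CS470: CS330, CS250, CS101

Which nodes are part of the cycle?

DFS with gray/black marking from CS101:
CS101 gray
  CS230 gray
    CS201 gray
      CS250 gray
      CS250 black
    CS201 black
  CS230 black
  CS101→CS201: CS201 black — skip
  CS301 gray
    CS450 gray
      CS470 gray
        CS330 gray
          CS330→CS201: CS201 black — skip
        CS330 black
        CS470→CS250: CS250 black — skip
        CS470→CS101: CS101 is gray → back edge
Back edge closes the cycle CS101 → CS301 → CS450 → CS470 → CS101; its vertices are {CS101, CS301, CS450, CS470}.

CS101, CS301, CS450, CS470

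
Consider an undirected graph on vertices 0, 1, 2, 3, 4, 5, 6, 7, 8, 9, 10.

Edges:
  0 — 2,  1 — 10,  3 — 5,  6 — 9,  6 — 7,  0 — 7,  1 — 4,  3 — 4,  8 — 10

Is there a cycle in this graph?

DFS, tracking each vertex's parent; an edge to a visited non-parent vertex closes a cycle.
Start from 6:
visit 6 (parent –)
  visit 7 (parent 6)
    7–6: parent, skip
    visit 0 (parent 7)
      visit 2 (parent 0)
        2–0: parent, skip
      0–7: parent, skip
  visit 9 (parent 6)
    9–6: parent, skip
visit 1 (parent –)
  visit 4 (parent 1)
    visit 3 (parent 4)
      3–4: parent, skip
      visit 5 (parent 3)
        5–3: parent, skip
    4–1: parent, skip
  visit 10 (parent 1)
    visit 8 (parent 10)
      8–10: parent, skip
    10–1: parent, skip
No non-parent visited neighbor found — the graph is a forest.

No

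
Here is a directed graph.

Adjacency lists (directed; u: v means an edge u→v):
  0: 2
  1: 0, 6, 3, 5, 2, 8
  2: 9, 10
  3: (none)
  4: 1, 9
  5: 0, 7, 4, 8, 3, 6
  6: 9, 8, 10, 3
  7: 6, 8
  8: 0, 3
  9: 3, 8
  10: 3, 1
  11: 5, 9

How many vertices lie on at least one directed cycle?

10

A vertex is on a directed cycle iff it belongs to a strongly connected component of size ≥ 2 (or has a self-loop).
The vertices on cycles are {0, 1, 2, 4, 5, 6, 7, 8, 9, 10} — 10 in total.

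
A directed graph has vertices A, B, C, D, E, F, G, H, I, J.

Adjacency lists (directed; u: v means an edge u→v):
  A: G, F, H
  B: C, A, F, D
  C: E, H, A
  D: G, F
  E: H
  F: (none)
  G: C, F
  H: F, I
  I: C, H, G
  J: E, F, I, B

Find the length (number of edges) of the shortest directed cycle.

2

For each vertex v, BFS finds the shortest path from v back to v.
The shortest such closed walk is I → H → I, length 2.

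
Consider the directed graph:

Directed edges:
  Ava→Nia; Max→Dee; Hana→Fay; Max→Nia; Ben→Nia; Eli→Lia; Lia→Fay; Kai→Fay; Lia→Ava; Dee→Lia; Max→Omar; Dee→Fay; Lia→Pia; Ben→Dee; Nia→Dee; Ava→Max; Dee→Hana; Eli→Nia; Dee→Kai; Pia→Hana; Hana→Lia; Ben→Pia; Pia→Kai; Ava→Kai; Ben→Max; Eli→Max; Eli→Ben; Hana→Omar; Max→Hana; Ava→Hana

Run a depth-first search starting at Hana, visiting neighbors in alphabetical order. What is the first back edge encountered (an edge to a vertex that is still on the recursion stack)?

DFS from Hana (visiting neighbors in alphabetical order); mark gray on enter, black on exit:
Hana gray
  Fay gray
  Fay black
  Lia gray
    Ava gray
      Ava→Hana: Hana is gray → back edge
First back edge: Ava → Hana.

Ava→Hana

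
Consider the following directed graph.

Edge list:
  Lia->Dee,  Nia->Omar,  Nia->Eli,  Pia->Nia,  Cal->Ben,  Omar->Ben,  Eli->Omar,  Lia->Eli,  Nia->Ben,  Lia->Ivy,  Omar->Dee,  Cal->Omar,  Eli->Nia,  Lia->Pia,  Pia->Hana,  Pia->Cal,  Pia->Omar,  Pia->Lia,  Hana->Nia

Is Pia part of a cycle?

Yes

Pia is on a cycle iff Pia can reach itself via ≥1 edge.
Pia → Lia → Pia — yes.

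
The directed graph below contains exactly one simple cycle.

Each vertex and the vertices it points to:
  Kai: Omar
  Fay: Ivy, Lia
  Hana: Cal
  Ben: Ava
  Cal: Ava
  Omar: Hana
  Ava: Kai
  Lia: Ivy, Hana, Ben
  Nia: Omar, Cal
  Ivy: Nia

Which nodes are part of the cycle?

Ava, Cal, Kai, Hana, Omar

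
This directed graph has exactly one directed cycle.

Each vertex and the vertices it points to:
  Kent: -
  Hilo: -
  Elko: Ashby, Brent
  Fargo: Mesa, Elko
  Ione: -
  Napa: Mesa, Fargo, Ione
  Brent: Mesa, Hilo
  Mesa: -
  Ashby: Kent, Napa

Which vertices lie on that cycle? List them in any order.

DFS with gray/black marking from Elko:
Elko gray
  Ashby gray
    Kent gray
    Kent black
    Napa gray
      Mesa gray
      Mesa black
      Fargo gray
        Fargo→Mesa: Mesa black — skip
        Fargo→Elko: Elko is gray → back edge
Back edge closes the cycle Elko → Ashby → Napa → Fargo → Elko; its vertices are {Elko, Napa, Ashby, Fargo}.

Elko, Napa, Ashby, Fargo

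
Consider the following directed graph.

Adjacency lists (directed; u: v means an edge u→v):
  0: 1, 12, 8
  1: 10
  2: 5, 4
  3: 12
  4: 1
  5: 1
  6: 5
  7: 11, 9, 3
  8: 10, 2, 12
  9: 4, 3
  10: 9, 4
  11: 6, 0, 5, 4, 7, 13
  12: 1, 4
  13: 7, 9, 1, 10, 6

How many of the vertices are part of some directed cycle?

9

A vertex is on a directed cycle iff it belongs to a strongly connected component of size ≥ 2 (or has a self-loop).
The vertices on cycles are {1, 3, 4, 7, 9, 10, 11, 12, 13} — 9 in total.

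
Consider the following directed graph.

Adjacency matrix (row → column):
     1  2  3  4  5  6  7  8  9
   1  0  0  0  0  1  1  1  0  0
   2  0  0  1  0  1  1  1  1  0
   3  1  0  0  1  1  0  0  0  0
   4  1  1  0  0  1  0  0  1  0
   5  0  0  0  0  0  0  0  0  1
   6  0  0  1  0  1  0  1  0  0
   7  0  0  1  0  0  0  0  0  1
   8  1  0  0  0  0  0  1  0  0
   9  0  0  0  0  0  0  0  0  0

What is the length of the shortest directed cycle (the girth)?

For each vertex v, BFS finds the shortest path from v back to v.
The shortest such closed walk is 3 → 1 → 6 → 3, length 3.

3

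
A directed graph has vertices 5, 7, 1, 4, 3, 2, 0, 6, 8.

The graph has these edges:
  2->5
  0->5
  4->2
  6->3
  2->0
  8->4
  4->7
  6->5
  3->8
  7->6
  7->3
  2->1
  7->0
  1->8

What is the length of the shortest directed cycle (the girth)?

For each vertex v, BFS finds the shortest path from v back to v.
The shortest such closed walk is 4 → 2 → 1 → 8 → 4, length 4.

4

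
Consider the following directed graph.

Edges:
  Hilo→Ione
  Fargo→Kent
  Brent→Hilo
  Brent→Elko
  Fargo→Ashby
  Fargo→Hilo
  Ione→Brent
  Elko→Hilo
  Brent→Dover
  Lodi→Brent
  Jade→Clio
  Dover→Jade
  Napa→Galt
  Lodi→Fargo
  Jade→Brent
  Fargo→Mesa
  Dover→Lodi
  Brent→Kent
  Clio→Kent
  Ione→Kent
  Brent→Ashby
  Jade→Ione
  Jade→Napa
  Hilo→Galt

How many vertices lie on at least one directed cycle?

8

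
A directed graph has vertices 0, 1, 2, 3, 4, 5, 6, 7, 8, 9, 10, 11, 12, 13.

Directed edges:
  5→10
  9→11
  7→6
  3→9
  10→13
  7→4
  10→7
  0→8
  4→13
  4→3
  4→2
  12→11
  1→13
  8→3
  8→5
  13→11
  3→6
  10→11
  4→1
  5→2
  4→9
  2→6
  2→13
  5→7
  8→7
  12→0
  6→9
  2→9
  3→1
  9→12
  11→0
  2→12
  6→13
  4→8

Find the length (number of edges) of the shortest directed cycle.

3

For each vertex v, BFS finds the shortest path from v back to v.
The shortest such closed walk is 7 → 4 → 8 → 7, length 3.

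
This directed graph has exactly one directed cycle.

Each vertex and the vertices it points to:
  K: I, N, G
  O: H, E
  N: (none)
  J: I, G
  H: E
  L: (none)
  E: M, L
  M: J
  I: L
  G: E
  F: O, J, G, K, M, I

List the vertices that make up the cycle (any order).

E, G, J, M

DFS with gray/black marking from M:
M gray
  J gray
    I gray
      L gray
      L black
    I black
    G gray
      E gray
        E→M: M is gray → back edge
Back edge closes the cycle M → J → G → E → M; its vertices are {E, G, J, M}.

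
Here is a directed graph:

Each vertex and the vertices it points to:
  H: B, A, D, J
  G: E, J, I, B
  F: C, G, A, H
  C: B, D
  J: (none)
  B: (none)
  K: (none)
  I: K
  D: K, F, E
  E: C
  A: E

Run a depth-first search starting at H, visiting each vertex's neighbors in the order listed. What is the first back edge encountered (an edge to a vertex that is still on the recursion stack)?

DFS from H (visiting each vertex's neighbors in the order listed); mark gray on enter, black on exit:
H gray
  B gray
  B black
  A gray
    E gray
      C gray
        C→B: B black — skip
        D gray
          K gray
          K black
          F gray
            F→C: C is gray → back edge
First back edge: F → C.

F→C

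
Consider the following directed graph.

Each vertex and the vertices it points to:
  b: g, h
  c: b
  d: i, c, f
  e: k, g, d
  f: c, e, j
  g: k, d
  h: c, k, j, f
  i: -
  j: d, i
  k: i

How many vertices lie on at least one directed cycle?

8

A vertex is on a directed cycle iff it belongs to a strongly connected component of size ≥ 2 (or has a self-loop).
The vertices on cycles are {b, c, d, e, f, g, h, j} — 8 in total.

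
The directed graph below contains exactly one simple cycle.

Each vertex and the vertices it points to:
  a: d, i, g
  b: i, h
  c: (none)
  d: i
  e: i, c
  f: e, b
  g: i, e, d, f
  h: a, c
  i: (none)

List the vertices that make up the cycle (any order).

a, b, f, g, h

DFS with gray/black marking from h:
h gray
  a gray
    d gray
      i gray
      i black
    d black
    a→i: i black — skip
    g gray
      g→i: i black — skip
      e gray
        e→i: i black — skip
        c gray
        c black
      e black
      g→d: d black — skip
      f gray
        f→e: e black — skip
        b gray
          b→i: i black — skip
          b→h: h is gray → back edge
Back edge closes the cycle h → a → g → f → b → h; its vertices are {a, b, f, g, h}.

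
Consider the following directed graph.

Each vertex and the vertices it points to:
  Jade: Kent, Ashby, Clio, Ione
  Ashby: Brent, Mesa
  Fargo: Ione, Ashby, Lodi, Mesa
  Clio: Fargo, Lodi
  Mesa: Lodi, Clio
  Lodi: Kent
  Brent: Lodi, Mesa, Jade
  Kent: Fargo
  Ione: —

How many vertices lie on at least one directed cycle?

A vertex is on a directed cycle iff it belongs to a strongly connected component of size ≥ 2 (or has a self-loop).
The vertices on cycles are {Clio, Jade, Kent, Lodi, Mesa, Ashby, Brent, Fargo} — 8 in total.

8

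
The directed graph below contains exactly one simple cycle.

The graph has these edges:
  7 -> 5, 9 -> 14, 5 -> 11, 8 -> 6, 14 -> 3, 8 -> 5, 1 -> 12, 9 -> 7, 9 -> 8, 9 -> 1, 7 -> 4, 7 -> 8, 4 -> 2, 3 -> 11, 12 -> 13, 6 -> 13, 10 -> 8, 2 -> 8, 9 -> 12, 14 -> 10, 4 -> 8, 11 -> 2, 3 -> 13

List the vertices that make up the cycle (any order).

DFS with gray/black marking from 8:
8 gray
  5 gray
    11 gray
      2 gray
        2→8: 8 is gray → back edge
Back edge closes the cycle 8 → 5 → 11 → 2 → 8; its vertices are {2, 5, 8, 11}.

2, 5, 8, 11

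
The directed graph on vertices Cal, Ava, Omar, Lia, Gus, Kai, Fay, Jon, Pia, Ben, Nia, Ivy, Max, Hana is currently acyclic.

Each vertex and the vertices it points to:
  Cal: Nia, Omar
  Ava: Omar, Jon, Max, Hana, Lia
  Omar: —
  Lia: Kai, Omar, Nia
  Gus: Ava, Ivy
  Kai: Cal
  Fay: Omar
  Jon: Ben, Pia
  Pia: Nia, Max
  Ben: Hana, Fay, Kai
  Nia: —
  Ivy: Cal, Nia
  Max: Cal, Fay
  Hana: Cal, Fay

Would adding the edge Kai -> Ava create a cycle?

Adding Kai→Ava creates a cycle iff Ava can already reach Kai.
Path from Ava: Ava → Lia → Kai.
So Ava → … → Kai → Ava is a cycle.

Yes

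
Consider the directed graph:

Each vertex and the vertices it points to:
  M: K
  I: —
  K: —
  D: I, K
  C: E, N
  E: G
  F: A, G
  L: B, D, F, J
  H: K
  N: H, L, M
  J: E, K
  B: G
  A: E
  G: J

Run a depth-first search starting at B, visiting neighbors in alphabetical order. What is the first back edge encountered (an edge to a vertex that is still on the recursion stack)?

E→G

DFS from B (visiting neighbors in alphabetical order); mark gray on enter, black on exit:
B gray
  G gray
    J gray
      E gray
        E→G: G is gray → back edge
First back edge: E → G.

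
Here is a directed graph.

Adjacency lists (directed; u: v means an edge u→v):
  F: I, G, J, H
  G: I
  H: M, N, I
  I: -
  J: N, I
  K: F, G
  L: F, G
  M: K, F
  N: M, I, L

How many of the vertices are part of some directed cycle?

7

A vertex is on a directed cycle iff it belongs to a strongly connected component of size ≥ 2 (or has a self-loop).
The vertices on cycles are {F, H, J, K, L, M, N} — 7 in total.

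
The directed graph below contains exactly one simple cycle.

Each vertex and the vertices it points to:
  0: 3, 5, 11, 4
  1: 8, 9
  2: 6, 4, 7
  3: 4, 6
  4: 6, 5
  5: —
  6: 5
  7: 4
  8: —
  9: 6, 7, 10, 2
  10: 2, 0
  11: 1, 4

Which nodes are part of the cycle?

0, 1, 9, 10, 11

DFS with gray/black marking from 11:
11 gray
  1 gray
    8 gray
    8 black
    9 gray
      6 gray
        5 gray
        5 black
      6 black
      7 gray
        4 gray
          4→6: 6 black — skip
          4→5: 5 black — skip
        4 black
      7 black
      10 gray
        2 gray
          2→6: 6 black — skip
          2→4: 4 black — skip
          2→7: 7 black — skip
        2 black
        0 gray
          3 gray
            3→4: 4 black — skip
            3→6: 6 black — skip
          3 black
          0→5: 5 black — skip
          0→11: 11 is gray → back edge
Back edge closes the cycle 11 → 1 → 9 → 10 → 0 → 11; its vertices are {0, 1, 9, 10, 11}.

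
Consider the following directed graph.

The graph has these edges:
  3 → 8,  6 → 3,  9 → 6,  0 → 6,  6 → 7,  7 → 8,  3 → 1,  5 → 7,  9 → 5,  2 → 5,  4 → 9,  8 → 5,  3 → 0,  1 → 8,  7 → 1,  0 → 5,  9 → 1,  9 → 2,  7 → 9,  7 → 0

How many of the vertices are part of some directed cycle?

9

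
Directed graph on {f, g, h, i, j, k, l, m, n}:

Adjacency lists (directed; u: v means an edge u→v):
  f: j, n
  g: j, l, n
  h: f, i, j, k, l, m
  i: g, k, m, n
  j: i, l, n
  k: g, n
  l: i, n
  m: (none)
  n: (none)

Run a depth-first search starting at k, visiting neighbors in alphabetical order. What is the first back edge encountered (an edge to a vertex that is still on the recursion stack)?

DFS from k (visiting neighbors in alphabetical order); mark gray on enter, black on exit:
k gray
  g gray
    j gray
      i gray
        i→g: g is gray → back edge
First back edge: i → g.

i→g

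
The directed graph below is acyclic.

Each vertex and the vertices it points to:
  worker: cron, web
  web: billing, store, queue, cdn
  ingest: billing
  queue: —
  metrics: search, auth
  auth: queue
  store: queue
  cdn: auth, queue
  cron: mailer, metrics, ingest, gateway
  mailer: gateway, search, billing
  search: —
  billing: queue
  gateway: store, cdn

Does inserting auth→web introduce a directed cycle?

Adding auth→web creates a cycle iff web can already reach auth.
Path from web: web → cdn → auth.
So web → … → auth → web is a cycle.

Yes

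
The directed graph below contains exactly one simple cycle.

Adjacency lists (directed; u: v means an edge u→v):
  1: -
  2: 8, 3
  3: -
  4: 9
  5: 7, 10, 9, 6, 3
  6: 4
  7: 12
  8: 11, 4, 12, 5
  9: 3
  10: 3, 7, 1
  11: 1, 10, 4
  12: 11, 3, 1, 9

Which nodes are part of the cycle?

7, 10, 11, 12

DFS with gray/black marking from 12:
12 gray
  11 gray
    1 gray
    1 black
    10 gray
      3 gray
      3 black
      7 gray
        7→12: 12 is gray → back edge
Back edge closes the cycle 12 → 11 → 10 → 7 → 12; its vertices are {7, 10, 11, 12}.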